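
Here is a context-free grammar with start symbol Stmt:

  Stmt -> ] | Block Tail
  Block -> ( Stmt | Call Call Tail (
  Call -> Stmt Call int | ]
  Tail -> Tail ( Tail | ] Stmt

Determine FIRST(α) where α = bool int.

bool is a terminal; add {bool} and stop.

{ bool }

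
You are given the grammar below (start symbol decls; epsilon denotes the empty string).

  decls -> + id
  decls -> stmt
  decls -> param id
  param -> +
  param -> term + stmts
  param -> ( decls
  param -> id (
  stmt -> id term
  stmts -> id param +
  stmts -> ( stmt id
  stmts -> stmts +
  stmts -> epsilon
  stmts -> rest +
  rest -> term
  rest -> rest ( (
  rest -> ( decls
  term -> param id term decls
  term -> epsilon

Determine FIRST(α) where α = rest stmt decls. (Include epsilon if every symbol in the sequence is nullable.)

Add FIRST(rest)\{epsilon} = { (, +, id }; rest is nullable, continue.
Add FIRST(stmt) = { id }; stmt is not nullable, stop.

{ (, +, id }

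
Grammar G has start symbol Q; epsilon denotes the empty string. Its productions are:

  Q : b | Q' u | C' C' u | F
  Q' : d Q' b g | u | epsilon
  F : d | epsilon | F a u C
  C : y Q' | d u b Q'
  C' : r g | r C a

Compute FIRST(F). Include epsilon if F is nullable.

{ a, d, epsilon }

F : d contributes {d}.
F : epsilon contributes epsilon.
From F : F a u C: F nullable, take FIRST(F) ∪ {a} = { a, d }.
Union: FIRST(F) = { a, d, epsilon }.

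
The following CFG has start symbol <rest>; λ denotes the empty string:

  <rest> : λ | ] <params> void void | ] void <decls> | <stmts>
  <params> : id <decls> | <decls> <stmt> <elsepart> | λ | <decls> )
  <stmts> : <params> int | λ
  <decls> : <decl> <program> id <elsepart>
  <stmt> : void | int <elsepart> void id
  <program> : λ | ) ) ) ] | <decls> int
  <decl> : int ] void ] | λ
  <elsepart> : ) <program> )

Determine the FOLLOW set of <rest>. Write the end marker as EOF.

{ EOF }

<rest> is the start symbol, so EOF ∈ FOLLOW(<rest>).
Union: FOLLOW(<rest>) = { EOF }.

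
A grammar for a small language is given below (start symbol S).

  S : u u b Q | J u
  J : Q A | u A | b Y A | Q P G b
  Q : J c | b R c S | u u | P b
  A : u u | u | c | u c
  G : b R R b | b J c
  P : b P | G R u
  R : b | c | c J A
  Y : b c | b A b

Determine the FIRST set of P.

{ b }

P : b P contributes {b}.
From P : G R u: add FIRST(G) = { b }.
Union: FIRST(P) = { b }.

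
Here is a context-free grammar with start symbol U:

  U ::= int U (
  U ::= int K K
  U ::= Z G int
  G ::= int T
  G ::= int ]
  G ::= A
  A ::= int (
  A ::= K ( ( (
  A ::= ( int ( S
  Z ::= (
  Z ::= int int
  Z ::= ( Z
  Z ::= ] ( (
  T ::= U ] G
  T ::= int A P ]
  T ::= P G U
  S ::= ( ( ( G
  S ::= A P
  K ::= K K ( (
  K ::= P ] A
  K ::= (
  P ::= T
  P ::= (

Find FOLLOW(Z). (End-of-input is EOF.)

In U ::= Z G int: add FIRST(G int) = { (, ], int }.
In Z ::= ( Z: Z is at the end, add FOLLOW(Z) = { (, ], int }.
Union: FOLLOW(Z) = { (, ], int }.

{ (, ], int }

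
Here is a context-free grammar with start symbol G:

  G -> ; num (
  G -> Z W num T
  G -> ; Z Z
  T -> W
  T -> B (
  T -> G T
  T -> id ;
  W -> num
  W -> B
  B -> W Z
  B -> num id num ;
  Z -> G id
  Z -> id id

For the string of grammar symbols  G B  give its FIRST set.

Add FIRST(G) = { ;, id }; G is not nullable, stop.

{ ;, id }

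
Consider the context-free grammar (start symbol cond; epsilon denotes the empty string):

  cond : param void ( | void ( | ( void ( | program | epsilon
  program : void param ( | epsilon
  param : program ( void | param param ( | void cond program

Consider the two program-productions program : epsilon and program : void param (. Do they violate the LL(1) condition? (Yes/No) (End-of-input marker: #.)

FIRST(epsilon) = { epsilon } and FIRST(void param () = { void }.
The first alternative is nullable and FOLLOW(program) = { #, (, void } shares void with FIRST of the second — conflict.

Yes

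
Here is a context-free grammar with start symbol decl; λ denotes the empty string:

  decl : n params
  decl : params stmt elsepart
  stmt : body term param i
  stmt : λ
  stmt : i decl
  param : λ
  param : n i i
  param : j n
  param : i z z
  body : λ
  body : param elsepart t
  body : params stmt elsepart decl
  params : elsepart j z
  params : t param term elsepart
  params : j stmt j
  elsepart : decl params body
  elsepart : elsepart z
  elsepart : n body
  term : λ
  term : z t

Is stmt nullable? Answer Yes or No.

stmt has an λ-production, so stmt ⇒ λ.

Yes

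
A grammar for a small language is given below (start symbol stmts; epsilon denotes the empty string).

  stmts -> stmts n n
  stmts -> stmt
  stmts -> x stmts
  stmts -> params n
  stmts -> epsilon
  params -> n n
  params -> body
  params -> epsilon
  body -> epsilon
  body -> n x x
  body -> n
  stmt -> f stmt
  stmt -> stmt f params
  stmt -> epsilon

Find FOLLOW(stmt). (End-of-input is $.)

{ $, f, n }

In stmts -> stmt: stmt is at the end, add FOLLOW(stmts) = { $, n }.
In stmt -> f stmt: stmt is at the end, add FOLLOW(stmt) = { $, f, n }.
In stmt -> stmt f params: add FIRST(f params) = { f }.
Union: FOLLOW(stmt) = { $, f, n }.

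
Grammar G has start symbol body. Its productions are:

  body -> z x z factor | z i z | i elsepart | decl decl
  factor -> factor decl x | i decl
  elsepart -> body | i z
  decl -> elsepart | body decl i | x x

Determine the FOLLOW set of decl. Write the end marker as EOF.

{ EOF, i, x, z }

In body -> decl decl: add FIRST(decl) = { i, x, z }.
In body -> decl decl: decl is at the end, add FOLLOW(body) = { EOF, i, x, z }.
In factor -> factor decl x: add FIRST(x) = { x }.
In factor -> i decl: decl is at the end, add FOLLOW(factor) = { EOF, i, x, z }.
In decl -> body decl i: add FIRST(i) = { i }.
Union: FOLLOW(decl) = { EOF, i, x, z }.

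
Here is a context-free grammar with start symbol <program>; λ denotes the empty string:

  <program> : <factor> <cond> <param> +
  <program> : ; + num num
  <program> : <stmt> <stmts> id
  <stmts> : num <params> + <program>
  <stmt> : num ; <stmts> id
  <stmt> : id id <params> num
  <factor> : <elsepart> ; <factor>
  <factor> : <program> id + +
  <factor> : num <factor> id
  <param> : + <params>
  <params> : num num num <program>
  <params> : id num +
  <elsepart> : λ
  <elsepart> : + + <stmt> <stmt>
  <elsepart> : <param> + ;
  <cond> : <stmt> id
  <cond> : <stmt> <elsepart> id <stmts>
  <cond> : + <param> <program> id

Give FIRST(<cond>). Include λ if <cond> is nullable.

{ +, id, num }

From <cond> : <stmt> id: add FIRST(<stmt>) = { id, num }.
From <cond> : <stmt> <elsepart> id <stmts>: add FIRST(<stmt>) = { id, num }.
<cond> : + <param> <program> id contributes {+}.
Union: FIRST(<cond>) = { +, id, num }.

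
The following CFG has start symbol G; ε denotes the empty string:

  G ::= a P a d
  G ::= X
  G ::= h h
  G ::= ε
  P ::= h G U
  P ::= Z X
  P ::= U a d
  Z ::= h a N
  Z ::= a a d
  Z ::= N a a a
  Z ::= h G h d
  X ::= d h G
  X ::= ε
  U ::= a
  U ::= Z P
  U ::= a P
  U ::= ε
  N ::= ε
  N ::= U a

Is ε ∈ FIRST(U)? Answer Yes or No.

Yes

U has an ε-production, so U ⇒ ε.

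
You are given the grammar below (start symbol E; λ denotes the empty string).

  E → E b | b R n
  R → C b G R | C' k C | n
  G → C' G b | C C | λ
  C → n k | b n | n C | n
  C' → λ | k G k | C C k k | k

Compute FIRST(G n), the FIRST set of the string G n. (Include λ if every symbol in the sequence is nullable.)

Add FIRST(G)\{λ} = { b, k, n }; G is nullable, continue.
n is a terminal; add {n} and stop.

{ b, k, n }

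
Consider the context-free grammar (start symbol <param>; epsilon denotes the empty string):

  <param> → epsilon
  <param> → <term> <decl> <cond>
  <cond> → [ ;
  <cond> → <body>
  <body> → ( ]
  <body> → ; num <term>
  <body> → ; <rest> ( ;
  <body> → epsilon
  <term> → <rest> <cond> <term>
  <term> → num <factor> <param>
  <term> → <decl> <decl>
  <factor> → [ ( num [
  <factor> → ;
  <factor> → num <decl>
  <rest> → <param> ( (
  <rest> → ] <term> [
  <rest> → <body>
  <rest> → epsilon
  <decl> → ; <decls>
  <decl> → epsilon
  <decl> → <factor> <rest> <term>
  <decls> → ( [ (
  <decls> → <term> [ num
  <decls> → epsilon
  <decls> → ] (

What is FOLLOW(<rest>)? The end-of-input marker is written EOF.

{ EOF, (, ;, [, ], num }

In <body> → ; <rest> ( ;: add FIRST(( ;) = { ( }.
In <term> → <rest> <cond> <term>: add FIRST(<cond> <term>)\{epsilon} = { (, ;, [, ], num }.
  Since <cond> <term> is nullable, also add FOLLOW(<term>) = { EOF, (, ;, [, ], num }.
In <decl> → <factor> <rest> <term>: add FIRST(<term>)\{epsilon} = { (, ;, [, ], num }.
  Since <term> is nullable, also add FOLLOW(<decl>) = { EOF, (, ;, [, ], num }.
Union: FOLLOW(<rest>) = { EOF, (, ;, [, ], num }.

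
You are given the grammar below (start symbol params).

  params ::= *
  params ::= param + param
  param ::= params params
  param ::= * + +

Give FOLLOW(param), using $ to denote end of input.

In params ::= param + param: add FIRST(+ param) = { + }.
In params ::= param + param: param is at the end, add FOLLOW(params) = { $, *, + }.
Union: FOLLOW(param) = { $, *, + }.

{ $, *, + }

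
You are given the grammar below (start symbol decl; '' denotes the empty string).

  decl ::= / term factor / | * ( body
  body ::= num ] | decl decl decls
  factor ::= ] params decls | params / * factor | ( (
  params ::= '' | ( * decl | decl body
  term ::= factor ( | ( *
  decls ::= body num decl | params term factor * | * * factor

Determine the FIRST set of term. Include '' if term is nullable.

{ (, *, /, ] }

From term ::= factor (: add FIRST(factor) = { (, *, /, ] }.
term ::= ( * contributes {(}.
Union: FIRST(term) = { (, *, /, ] }.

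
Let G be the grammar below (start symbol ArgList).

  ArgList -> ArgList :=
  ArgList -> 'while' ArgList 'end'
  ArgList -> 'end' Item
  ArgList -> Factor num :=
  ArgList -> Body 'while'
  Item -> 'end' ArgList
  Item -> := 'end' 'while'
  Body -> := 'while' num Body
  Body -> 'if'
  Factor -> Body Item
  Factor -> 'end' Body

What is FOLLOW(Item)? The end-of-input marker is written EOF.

In ArgList -> 'end' Item: Item is at the end, add FOLLOW(ArgList) = { EOF, 'end', :=, num }.
In Factor -> Body Item: Item is at the end, add FOLLOW(Factor) = { num }.
Union: FOLLOW(Item) = { EOF, 'end', :=, num }.

{ EOF, 'end', :=, num }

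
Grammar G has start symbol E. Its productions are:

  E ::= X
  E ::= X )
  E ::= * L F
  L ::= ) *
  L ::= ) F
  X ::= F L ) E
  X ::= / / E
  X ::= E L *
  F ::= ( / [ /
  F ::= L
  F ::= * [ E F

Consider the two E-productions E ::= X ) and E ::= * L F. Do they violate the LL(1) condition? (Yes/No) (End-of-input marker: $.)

Yes

FIRST(X )) = { (, ), *, / } and FIRST(* L F) = { * }.
Both contain *, so the two alternatives are not disjoint — LL(1) conflict.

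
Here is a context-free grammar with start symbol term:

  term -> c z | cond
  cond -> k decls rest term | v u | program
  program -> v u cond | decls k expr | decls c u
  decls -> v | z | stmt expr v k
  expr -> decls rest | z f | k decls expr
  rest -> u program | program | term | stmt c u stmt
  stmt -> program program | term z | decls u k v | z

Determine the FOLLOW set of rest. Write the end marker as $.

In cond -> k decls rest term: add FIRST(term) = { c, k, v, z }.
In expr -> decls rest: rest is at the end, add FOLLOW(expr) = { $, c, k, v, z }.
Union: FOLLOW(rest) = { $, c, k, v, z }.

{ $, c, k, v, z }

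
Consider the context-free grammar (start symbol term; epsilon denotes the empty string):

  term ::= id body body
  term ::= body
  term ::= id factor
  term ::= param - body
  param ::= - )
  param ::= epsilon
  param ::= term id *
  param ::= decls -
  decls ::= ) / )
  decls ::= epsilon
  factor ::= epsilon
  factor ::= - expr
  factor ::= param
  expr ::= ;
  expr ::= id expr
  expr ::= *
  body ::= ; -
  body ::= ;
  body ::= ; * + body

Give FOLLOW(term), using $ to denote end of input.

{ $, id }

term is the start symbol, so $ ∈ FOLLOW(term).
In param ::= term id *: add FIRST(id *) = { id }.
Union: FOLLOW(term) = { $, id }.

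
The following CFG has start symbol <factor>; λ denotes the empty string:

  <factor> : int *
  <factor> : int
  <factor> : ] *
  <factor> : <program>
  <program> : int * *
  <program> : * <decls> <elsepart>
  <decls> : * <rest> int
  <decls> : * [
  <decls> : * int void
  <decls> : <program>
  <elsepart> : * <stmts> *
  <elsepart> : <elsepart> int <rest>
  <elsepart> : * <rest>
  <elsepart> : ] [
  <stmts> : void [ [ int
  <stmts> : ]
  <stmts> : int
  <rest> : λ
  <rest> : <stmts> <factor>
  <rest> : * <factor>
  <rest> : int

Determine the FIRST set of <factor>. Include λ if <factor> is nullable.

<factor> : int * contributes {int}.
<factor> : int contributes {int}.
<factor> : ] * contributes {]}.
From <factor> : <program>: add FIRST(<program>) = { *, int }.
Union: FIRST(<factor>) = { *, ], int }.

{ *, ], int }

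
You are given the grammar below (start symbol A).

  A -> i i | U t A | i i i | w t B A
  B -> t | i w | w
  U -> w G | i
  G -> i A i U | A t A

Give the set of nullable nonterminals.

{ } (none)

No nonterminal has an empty production or an RHS whose symbols are all nullable.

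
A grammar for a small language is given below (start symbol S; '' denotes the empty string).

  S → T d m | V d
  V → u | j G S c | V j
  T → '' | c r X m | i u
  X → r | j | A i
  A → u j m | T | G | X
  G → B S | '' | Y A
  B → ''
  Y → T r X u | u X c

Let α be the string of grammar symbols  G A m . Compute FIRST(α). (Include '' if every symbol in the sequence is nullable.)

Add FIRST(G)\{''} = { c, d, i, j, r, u }; G is nullable, continue.
Add FIRST(A)\{''} = { c, d, i, j, r, u }; A is nullable, continue.
m is a terminal; add {m} and stop.

{ c, d, i, j, m, r, u }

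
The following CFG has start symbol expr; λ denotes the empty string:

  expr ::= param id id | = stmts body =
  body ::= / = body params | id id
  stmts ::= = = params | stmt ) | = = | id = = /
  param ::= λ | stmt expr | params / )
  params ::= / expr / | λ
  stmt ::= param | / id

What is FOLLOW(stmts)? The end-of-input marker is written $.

In expr ::= = stmts body =: add FIRST(body =) = { /, id }.
Union: FOLLOW(stmts) = { /, id }.

{ /, id }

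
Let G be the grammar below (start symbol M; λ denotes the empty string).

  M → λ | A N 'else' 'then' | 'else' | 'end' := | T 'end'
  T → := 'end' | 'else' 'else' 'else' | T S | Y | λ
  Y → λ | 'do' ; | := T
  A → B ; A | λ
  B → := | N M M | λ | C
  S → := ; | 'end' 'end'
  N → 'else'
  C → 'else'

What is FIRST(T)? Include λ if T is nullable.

{ 'do', 'else', 'end', :=, λ }

T → := 'end' contributes {:=}.
T → 'else' 'else' 'else' contributes {'else'}.
From T → T S: T nullable, take FIRST(T) ∪ FIRST(S) = { 'do', 'else', 'end', := }.
From T → Y: add FIRST(Y) = { 'do', :=, λ } (including λ since Y is nullable).
T → λ contributes λ.
Union: FIRST(T) = { 'do', 'else', 'end', :=, λ }.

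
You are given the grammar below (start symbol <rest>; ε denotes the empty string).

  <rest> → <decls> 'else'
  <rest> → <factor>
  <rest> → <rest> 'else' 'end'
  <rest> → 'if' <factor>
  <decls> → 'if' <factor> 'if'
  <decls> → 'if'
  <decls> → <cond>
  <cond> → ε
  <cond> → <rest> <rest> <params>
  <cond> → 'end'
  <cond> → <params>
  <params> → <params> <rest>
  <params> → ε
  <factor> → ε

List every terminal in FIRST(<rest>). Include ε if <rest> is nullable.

{ 'else', 'end', 'if', ε }

From <rest> → <decls> 'else': <decls> nullable, take FIRST(<decls>) ∪ {'else'} = { 'else', 'end', 'if' }.
From <rest> → <factor>: add FIRST(<factor>) = { ε } (including ε since <factor> is nullable).
From <rest> → <rest> 'else' 'end': <rest> nullable, take FIRST(<rest>) ∪ {'else'} = { 'else', 'end', 'if' }.
<rest> → 'if' <factor> contributes {'if'}.
Union: FIRST(<rest>) = { 'else', 'end', 'if', ε }.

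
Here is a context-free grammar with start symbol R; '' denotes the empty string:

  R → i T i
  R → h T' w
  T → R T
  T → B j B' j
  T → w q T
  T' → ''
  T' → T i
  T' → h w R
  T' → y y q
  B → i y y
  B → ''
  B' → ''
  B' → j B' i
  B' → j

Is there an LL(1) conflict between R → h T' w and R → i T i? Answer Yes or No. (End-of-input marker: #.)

No

FIRST(h T' w) = { h } and FIRST(i T i) = { i }.
The FIRST sets are disjoint and neither alternative is nullable — no conflict.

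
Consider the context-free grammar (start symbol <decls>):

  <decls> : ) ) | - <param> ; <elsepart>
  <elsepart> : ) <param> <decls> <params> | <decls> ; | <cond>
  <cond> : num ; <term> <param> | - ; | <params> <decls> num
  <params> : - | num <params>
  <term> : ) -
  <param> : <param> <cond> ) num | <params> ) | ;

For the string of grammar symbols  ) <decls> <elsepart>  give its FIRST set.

{ ) }

) is a terminal; add {)} and stop.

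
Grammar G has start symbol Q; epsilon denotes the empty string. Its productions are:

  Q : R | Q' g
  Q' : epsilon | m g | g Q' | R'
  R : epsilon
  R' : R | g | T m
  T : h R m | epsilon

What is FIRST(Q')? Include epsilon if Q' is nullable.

Q' : epsilon contributes epsilon.
Q' : m g contributes {m}.
Q' : g Q' contributes {g}.
From Q' : R': add FIRST(R') = { g, h, m, epsilon } (including epsilon since R' is nullable).
Union: FIRST(Q') = { g, h, m, epsilon }.

{ g, h, m, epsilon }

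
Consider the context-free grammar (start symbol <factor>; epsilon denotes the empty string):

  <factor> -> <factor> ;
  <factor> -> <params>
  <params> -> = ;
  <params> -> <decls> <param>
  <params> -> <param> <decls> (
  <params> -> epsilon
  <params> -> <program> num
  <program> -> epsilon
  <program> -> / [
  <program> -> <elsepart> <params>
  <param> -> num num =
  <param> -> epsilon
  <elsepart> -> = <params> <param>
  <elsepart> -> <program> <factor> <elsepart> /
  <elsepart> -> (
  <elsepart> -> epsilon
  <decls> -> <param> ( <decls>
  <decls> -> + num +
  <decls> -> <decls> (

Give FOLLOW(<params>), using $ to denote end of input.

In <factor> -> <params>: <params> is at the end, add FOLLOW(<factor>) = { $, (, +, /, ;, =, num }.
In <program> -> <elsepart> <params>: <params> is at the end, add FOLLOW(<program>) = { (, +, /, ;, =, num }.
In <elsepart> -> = <params> <param>: add FIRST(<param>)\{epsilon} = { num }.
  Since <param> is nullable, also add FOLLOW(<elsepart>) = { (, +, /, ;, =, num }.
Union: FOLLOW(<params>) = { $, (, +, /, ;, =, num }.

{ $, (, +, /, ;, =, num }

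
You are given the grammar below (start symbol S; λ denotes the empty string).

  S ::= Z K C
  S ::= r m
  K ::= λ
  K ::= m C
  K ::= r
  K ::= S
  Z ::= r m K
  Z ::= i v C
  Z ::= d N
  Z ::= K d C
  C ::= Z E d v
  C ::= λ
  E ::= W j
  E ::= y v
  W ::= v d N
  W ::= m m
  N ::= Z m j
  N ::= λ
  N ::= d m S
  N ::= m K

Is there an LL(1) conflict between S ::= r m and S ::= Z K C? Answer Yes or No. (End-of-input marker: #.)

FIRST(r m) = { r } and FIRST(Z K C) = { d, i, m, r }.
Both contain r, so the two alternatives are not disjoint — LL(1) conflict.

Yes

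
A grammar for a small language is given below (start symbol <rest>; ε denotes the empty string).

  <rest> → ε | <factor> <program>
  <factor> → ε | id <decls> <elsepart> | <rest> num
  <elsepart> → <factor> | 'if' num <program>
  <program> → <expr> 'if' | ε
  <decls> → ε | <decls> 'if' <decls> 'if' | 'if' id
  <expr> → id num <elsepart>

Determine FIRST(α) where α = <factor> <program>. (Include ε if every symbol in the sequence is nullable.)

{ id, num, ε }

Add FIRST(<factor>)\{ε} = { id, num }; <factor> is nullable, continue.
Add FIRST(<program>)\{ε} = { id }; <program> is nullable, continue.
Every symbol is nullable, so include ε.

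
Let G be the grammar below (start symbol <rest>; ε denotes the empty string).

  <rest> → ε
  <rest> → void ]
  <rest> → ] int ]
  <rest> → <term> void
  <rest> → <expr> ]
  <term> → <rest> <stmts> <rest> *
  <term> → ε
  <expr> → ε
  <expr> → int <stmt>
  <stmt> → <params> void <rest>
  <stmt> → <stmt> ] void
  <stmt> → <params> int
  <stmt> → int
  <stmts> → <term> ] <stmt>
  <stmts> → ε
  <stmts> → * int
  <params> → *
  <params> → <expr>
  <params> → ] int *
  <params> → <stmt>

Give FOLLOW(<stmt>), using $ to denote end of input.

In <expr> → int <stmt>: <stmt> is at the end, add FOLLOW(<expr>) = { ], int, void }.
In <stmt> → <stmt> ] void: add FIRST(] void) = { ] }.
In <stmts> → <term> ] <stmt>: <stmt> is at the end, add FOLLOW(<stmts>) = { *, ], int, void }.
In <params> → <stmt>: <stmt> is at the end, add FOLLOW(<params>) = { int, void }.
Union: FOLLOW(<stmt>) = { *, ], int, void }.

{ *, ], int, void }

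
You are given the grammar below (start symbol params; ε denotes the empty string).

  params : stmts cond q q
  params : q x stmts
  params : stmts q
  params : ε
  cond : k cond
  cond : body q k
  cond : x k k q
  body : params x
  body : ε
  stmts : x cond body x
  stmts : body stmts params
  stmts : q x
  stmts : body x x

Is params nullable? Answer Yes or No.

params has an ε-production, so params ⇒ ε.

Yes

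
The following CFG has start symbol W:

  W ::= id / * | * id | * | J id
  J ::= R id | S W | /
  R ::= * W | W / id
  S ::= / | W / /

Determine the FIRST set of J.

{ *, /, id }

From J ::= R id: add FIRST(R) = { *, /, id }.
From J ::= S W: add FIRST(S) = { *, /, id }.
J ::= / contributes {/}.
Union: FIRST(J) = { *, /, id }.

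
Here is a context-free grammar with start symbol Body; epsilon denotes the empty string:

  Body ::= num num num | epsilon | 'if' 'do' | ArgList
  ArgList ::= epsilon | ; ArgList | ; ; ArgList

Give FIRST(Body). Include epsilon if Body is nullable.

Body ::= num num num contributes {num}.
Body ::= epsilon contributes epsilon.
Body ::= 'if' 'do' contributes {'if'}.
From Body ::= ArgList: add FIRST(ArgList) = { ;, epsilon } (including epsilon since ArgList is nullable).
Union: FIRST(Body) = { 'if', ;, num, epsilon }.

{ 'if', ;, num, epsilon }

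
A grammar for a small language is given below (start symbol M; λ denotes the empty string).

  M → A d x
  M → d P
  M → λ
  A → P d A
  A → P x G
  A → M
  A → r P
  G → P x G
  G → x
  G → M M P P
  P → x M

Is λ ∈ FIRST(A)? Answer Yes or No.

Yes

A → M and each of M is nullable, so A ⇒* λ.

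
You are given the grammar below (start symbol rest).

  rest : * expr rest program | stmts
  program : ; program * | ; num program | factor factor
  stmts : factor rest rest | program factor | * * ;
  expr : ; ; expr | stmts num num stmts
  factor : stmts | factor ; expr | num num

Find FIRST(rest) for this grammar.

{ *, ;, num }

rest : * expr rest program contributes {*}.
From rest : stmts: add FIRST(stmts) = { *, ;, num }.
Union: FIRST(rest) = { *, ;, num }.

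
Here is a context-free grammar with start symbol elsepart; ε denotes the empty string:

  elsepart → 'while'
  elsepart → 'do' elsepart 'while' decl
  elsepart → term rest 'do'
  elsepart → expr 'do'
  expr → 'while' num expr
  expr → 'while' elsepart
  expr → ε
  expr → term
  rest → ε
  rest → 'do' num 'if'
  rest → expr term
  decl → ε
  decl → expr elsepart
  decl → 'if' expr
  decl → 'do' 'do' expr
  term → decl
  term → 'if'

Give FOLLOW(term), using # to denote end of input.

{ #, 'do', 'if', 'while' }

In elsepart → term rest 'do': add FIRST(rest 'do') = { 'do', 'if', 'while' }.
In expr → term: term is at the end, add FOLLOW(expr) = { #, 'do', 'if', 'while' }.
In rest → expr term: term is at the end, add FOLLOW(rest) = { 'do' }.
Union: FOLLOW(term) = { #, 'do', 'if', 'while' }.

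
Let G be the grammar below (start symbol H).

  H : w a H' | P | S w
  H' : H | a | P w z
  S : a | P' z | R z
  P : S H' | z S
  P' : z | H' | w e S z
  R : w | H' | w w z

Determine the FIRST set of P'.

P' : z contributes {z}.
From P' : H': add FIRST(H') = { a, w, z }.
P' : w e S z contributes {w}.
Union: FIRST(P') = { a, w, z }.

{ a, w, z }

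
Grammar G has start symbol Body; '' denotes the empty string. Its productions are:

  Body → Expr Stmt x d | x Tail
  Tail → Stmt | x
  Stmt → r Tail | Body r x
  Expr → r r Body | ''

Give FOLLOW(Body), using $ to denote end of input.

{ $, r, x }

Body is the start symbol, so $ ∈ FOLLOW(Body).
In Stmt → Body r x: add FIRST(r x) = { r }.
In Expr → r r Body: Body is at the end, add FOLLOW(Expr) = { r, x }.
Union: FOLLOW(Body) = { $, r, x }.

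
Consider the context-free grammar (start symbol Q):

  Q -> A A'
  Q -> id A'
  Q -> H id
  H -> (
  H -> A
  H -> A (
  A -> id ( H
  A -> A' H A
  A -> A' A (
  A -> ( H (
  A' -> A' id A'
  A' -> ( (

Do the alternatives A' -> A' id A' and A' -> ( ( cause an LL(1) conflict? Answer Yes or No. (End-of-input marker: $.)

Yes

FIRST(A' id A') = { ( } and FIRST(( () = { ( }.
Both contain (, so the two alternatives are not disjoint — LL(1) conflict.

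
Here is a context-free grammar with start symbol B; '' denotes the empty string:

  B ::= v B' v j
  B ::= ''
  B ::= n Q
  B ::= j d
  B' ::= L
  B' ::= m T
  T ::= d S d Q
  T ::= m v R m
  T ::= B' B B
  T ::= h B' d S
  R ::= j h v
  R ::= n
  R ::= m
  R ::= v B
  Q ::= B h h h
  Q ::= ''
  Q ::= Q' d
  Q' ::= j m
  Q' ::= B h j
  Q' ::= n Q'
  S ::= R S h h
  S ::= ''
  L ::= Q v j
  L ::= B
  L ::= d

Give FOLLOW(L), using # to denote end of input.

In B' ::= L: L is at the end, add FOLLOW(B') = { d, j, n, v }.
Union: FOLLOW(L) = { d, j, n, v }.

{ d, j, n, v }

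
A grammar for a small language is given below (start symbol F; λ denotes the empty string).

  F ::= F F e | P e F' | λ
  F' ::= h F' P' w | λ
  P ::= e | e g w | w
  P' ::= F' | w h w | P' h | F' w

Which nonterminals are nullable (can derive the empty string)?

Directly nullable (have an λ-production): F, F'.
P' ::= F' with every symbol nullable, so P' is nullable.
No other nonterminal has a production whose RHS symbols are all nullable.

{ F, F', P' }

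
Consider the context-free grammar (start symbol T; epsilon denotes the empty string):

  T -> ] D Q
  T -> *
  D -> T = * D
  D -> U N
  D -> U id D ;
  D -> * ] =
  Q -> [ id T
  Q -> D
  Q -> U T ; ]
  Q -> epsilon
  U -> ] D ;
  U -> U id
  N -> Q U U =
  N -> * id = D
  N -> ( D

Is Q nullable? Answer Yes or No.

Yes

Q has an epsilon-production, so Q ⇒ epsilon.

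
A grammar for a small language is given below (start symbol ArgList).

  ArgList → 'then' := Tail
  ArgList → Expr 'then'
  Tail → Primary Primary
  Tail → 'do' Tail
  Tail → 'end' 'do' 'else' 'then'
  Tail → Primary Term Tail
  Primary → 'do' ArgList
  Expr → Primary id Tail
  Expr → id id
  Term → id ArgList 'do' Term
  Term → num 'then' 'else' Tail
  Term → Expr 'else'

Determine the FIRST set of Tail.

From Tail → Primary Primary: add FIRST(Primary) = { 'do' }.
Tail → 'do' Tail contributes {'do'}.
Tail → 'end' 'do' 'else' 'then' contributes {'end'}.
From Tail → Primary Term Tail: add FIRST(Primary) = { 'do' }.
Union: FIRST(Tail) = { 'do', 'end' }.

{ 'do', 'end' }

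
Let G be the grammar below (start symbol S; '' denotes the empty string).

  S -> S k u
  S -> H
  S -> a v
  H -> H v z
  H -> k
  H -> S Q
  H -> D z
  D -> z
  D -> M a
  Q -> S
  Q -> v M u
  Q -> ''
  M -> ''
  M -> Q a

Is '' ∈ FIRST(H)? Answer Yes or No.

Nullable nonterminals: M, Q.
No production of H has an RHS whose symbols are all nullable, so H is not nullable.

No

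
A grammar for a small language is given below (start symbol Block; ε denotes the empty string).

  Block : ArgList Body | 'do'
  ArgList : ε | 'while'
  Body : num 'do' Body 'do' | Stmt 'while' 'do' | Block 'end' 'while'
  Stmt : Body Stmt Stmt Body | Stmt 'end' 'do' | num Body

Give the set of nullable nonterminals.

Directly nullable (have an ε-production): ArgList.
No other nonterminal has a production whose RHS symbols are all nullable.

{ ArgList }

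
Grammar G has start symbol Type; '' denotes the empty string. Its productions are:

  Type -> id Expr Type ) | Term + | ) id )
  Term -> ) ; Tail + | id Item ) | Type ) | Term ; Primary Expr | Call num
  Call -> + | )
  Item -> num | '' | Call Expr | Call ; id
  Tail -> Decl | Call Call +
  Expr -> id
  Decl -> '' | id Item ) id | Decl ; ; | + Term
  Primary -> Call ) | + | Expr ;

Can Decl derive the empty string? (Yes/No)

Yes

Decl has an ''-production, so Decl ⇒ ''.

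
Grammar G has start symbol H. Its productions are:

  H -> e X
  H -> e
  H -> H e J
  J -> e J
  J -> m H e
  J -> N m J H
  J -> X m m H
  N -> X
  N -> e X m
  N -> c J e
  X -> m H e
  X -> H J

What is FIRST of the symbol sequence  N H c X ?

{ c, e, m }

Add FIRST(N) = { c, e, m }; N is not nullable, stop.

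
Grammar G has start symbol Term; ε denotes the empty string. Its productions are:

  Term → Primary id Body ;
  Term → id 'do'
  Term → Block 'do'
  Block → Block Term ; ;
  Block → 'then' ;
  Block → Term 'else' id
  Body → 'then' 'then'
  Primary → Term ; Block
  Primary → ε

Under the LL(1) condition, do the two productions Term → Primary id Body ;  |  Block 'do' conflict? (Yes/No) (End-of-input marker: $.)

Yes

FIRST(Primary id Body ;) = { 'then', id } and FIRST(Block 'do') = { 'then', id }.
Both contain 'then', so the two alternatives are not disjoint — LL(1) conflict.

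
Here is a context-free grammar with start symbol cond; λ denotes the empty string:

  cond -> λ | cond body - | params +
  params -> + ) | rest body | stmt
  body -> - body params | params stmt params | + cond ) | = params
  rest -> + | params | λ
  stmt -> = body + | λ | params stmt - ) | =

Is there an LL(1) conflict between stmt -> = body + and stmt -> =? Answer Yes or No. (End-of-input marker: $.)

FIRST(= body +) = { = } and FIRST(=) = { = }.
Both contain =, so the two alternatives are not disjoint — LL(1) conflict.

Yes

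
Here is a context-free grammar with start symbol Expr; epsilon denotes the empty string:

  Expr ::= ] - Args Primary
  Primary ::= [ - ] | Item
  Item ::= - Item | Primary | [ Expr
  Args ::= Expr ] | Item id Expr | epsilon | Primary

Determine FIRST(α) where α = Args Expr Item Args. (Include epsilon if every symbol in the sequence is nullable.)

Add FIRST(Args)\{epsilon} = { -, [, ] }; Args is nullable, continue.
Add FIRST(Expr) = { ] }; Expr is not nullable, stop.

{ -, [, ] }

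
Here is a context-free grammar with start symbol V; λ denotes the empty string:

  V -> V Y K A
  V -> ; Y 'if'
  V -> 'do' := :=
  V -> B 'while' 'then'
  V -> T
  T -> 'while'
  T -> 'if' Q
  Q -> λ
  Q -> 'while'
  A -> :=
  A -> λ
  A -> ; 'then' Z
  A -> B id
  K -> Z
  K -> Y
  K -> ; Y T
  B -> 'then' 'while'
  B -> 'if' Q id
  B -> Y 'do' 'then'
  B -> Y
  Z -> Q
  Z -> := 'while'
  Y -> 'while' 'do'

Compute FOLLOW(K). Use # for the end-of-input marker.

{ #, 'if', 'then', 'while', :=, ; }

In V -> V Y K A: add FIRST(A)\{λ} = { 'if', 'then', 'while', :=, ; }.
  Since A is nullable, also add FOLLOW(V) = { #, 'while' }.
Union: FOLLOW(K) = { #, 'if', 'then', 'while', :=, ; }.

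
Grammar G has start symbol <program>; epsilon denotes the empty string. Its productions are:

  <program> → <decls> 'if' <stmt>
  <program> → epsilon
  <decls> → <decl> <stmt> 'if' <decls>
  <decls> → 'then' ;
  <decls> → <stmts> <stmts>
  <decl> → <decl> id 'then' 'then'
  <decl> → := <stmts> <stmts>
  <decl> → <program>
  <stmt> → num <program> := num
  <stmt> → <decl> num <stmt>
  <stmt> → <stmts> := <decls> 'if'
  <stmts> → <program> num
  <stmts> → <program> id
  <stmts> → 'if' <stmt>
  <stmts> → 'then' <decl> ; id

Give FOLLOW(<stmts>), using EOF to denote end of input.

{ 'if', 'then', :=, ;, id, num }

In <decls> → <stmts> <stmts>: add FIRST(<stmts>) = { 'if', 'then', :=, id, num }.
In <decls> → <stmts> <stmts>: <stmts> is at the end, add FOLLOW(<decls>) = { 'if' }.
In <decl> → := <stmts> <stmts>: add FIRST(<stmts>) = { 'if', 'then', :=, id, num }.
In <decl> → := <stmts> <stmts>: <stmts> is at the end, add FOLLOW(<decl>) = { 'if', 'then', :=, ;, id, num }.
In <stmt> → <stmts> := <decls> 'if': add FIRST(:= <decls> 'if') = { := }.
Union: FOLLOW(<stmts>) = { 'if', 'then', :=, ;, id, num }.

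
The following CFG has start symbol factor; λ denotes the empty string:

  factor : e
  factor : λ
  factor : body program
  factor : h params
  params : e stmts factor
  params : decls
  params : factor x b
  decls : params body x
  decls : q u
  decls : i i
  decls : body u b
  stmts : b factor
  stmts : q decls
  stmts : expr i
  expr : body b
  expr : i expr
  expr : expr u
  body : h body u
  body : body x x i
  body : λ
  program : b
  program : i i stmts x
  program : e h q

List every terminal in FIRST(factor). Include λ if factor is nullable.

factor : e contributes {e}.
factor : λ contributes λ.
From factor : body program: body nullable, take FIRST(body) ∪ FIRST(program) = { b, e, h, i, x }.
factor : h params contributes {h}.
Union: FIRST(factor) = { b, e, h, i, x, λ }.

{ b, e, h, i, x, λ }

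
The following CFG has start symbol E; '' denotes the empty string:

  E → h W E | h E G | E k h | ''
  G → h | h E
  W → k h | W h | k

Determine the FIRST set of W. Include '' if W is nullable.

W → k h contributes {k}.
From W → W h: add FIRST(W) = { k }.
W → k contributes {k}.
Union: FIRST(W) = { k }.

{ k }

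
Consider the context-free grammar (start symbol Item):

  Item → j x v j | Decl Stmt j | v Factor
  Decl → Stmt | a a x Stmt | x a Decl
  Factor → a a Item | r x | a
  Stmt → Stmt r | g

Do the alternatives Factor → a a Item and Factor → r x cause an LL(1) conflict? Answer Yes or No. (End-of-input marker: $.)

FIRST(a a Item) = { a } and FIRST(r x) = { r }.
The FIRST sets are disjoint and neither alternative is nullable — no conflict.

No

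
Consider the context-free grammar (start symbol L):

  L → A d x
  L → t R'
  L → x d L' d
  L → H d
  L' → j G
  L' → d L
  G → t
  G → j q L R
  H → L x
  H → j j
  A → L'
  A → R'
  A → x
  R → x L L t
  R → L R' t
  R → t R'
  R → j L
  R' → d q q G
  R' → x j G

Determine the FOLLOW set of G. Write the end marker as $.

In L' → j G: G is at the end, add FOLLOW(L') = { d }.
In R' → d q q G: G is at the end, add FOLLOW(R') = { $, d, j, t, x }.
In R' → x j G: G is at the end, add FOLLOW(R') = { $, d, j, t, x }.
Union: FOLLOW(G) = { $, d, j, t, x }.

{ $, d, j, t, x }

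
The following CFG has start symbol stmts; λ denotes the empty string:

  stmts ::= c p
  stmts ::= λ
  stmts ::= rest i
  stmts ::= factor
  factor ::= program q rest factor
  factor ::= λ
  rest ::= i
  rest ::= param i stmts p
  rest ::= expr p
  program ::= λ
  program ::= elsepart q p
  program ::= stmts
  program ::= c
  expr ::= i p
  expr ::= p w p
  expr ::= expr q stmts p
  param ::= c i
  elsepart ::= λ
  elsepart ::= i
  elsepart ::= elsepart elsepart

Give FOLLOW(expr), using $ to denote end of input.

In rest ::= expr p: add FIRST(p) = { p }.
In expr ::= expr q stmts p: add FIRST(q stmts p) = { q }.
Union: FOLLOW(expr) = { p, q }.

{ p, q }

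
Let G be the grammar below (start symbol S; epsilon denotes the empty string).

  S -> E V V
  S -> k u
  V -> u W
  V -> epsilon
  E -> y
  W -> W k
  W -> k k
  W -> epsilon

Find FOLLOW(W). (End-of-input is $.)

In V -> u W: W is at the end, add FOLLOW(V) = { $, u }.
In W -> W k: add FIRST(k) = { k }.
Union: FOLLOW(W) = { $, k, u }.

{ $, k, u }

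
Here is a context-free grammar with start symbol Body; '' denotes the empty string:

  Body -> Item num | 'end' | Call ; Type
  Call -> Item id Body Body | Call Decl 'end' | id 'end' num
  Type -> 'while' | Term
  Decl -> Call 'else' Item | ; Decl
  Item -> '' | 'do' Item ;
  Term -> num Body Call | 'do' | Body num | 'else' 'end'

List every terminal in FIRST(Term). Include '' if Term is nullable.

{ 'do', 'else', 'end', id, num }

Term -> num Body Call contributes {num}.
Term -> 'do' contributes {'do'}.
From Term -> Body num: add FIRST(Body) = { 'do', 'end', id, num }.
Term -> 'else' 'end' contributes {'else'}.
Union: FIRST(Term) = { 'do', 'else', 'end', id, num }.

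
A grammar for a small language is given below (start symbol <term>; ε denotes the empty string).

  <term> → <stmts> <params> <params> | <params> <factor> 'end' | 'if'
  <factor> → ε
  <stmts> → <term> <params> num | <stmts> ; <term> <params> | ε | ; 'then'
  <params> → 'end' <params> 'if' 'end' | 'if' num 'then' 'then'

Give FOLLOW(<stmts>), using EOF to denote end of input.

In <term> → <stmts> <params> <params>: add FIRST(<params> <params>) = { 'end', 'if' }.
In <stmts> → <stmts> ; <term> <params>: add FIRST(; <term> <params>) = { ; }.
Union: FOLLOW(<stmts>) = { 'end', 'if', ; }.

{ 'end', 'if', ; }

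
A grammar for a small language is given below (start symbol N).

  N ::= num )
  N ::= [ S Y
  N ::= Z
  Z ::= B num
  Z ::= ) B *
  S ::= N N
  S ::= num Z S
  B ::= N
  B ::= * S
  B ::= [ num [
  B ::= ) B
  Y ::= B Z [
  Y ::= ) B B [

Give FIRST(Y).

{ ), *, [, num }

From Y ::= B Z [: add FIRST(B) = { ), *, [, num }.
Y ::= ) B B [ contributes {)}.
Union: FIRST(Y) = { ), *, [, num }.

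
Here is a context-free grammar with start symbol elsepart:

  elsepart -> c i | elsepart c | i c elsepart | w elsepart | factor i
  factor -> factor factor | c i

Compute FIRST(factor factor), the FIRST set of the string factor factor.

Add FIRST(factor) = { c }; factor is not nullable, stop.

{ c }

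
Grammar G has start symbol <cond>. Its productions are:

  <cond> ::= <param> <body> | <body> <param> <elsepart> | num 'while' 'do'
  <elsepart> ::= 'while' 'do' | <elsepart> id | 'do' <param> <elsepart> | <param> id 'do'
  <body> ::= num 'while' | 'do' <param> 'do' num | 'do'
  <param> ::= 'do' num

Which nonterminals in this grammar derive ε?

{ } (none)

No nonterminal has an empty production or an RHS whose symbols are all nullable.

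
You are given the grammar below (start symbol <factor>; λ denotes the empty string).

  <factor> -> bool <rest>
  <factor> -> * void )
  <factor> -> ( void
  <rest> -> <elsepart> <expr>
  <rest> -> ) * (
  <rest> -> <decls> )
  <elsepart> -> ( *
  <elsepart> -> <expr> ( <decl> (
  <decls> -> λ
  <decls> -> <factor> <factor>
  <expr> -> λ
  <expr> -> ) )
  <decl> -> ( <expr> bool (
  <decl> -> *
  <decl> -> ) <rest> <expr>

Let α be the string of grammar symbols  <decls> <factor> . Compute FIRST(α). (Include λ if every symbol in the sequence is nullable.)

Add FIRST(<decls>)\{λ} = { (, *, bool }; <decls> is nullable, continue.
Add FIRST(<factor>) = { (, *, bool }; <factor> is not nullable, stop.

{ (, *, bool }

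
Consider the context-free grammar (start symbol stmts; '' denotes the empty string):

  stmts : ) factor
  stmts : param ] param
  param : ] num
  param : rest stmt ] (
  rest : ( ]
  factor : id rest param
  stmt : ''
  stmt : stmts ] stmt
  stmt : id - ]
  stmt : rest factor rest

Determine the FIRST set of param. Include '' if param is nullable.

param : ] num contributes {]}.
From param : rest stmt ] (: add FIRST(rest) = { ( }.
Union: FIRST(param) = { (, ] }.

{ (, ] }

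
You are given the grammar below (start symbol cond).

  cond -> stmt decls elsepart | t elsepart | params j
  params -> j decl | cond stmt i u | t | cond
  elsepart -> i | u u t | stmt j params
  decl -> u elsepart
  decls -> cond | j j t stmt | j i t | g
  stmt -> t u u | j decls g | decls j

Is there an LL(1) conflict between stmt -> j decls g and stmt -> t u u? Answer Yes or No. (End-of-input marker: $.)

FIRST(j decls g) = { j } and FIRST(t u u) = { t }.
The FIRST sets are disjoint and neither alternative is nullable — no conflict.

No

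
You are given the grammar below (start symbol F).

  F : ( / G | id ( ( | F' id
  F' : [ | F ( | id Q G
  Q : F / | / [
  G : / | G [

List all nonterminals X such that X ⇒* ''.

No nonterminal has an empty production or an RHS whose symbols are all nullable.

{ } (none)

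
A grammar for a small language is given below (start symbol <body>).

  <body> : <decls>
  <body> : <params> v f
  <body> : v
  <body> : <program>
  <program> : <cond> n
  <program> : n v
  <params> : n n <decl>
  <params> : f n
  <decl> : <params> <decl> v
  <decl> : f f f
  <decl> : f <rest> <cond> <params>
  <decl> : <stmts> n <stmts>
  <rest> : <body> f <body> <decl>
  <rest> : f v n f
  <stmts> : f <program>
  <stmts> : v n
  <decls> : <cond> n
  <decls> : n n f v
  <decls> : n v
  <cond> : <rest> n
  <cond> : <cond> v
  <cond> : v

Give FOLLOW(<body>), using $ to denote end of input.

<body> is the start symbol, so $ ∈ FOLLOW(<body>).
In <rest> : <body> f <body> <decl>: add FIRST(f <body> <decl>) = { f }.
In <rest> : <body> f <body> <decl>: add FIRST(<decl>) = { f, n, v }.
Union: FOLLOW(<body>) = { $, f, n, v }.

{ $, f, n, v }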